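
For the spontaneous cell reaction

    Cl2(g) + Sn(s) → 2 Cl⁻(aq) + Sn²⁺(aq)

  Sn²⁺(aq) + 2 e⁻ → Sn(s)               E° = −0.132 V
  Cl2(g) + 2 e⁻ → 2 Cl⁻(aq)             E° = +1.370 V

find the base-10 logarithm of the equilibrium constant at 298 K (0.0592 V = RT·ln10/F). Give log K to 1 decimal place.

The Cl₂/Cl⁻ couple is reduced (cathode); E°cell = +1.370 − (−0.132) = +1.502 V with n = 2.
At equilibrium E = 0, so log K = nE°cell / 0.0592 = (2)(+1.502) / 0.0592 = 50.7.

log K = 50.7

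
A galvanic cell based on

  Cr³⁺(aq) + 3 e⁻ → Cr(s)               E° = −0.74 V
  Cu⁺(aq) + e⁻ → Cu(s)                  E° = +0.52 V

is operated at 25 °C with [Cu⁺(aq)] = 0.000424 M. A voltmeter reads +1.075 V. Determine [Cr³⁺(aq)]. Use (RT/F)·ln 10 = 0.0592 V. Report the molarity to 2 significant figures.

0.18 M

Cu⁺/Cu is the cathode (higher E°); E°cell = +0.52 − (−0.74) = +1.26 V with n = 3.
From the Nernst equation, log Q = n(E° − E)/0.0592 = 3·(+1.26 − (+1.075))/0.0592 = 9.375.
For 3 Cu⁺(aq) + Cr(s) → 3 Cu(s) + Cr³⁺(aq), the reaction quotient is Q = [Cr³⁺(aq)] / [Cu⁺(aq)]^3.
Solving for the unknown gives log [Cr³⁺(aq)] = −0.743, so [Cr³⁺(aq)] ≈ 0.18 M.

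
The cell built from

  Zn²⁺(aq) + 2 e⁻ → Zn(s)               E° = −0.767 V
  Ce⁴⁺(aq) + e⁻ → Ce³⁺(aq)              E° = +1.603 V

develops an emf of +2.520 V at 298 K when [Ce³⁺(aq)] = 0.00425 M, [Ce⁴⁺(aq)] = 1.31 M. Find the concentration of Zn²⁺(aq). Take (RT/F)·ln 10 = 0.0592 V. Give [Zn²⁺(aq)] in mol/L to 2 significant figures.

With Ce⁴⁺/Ce³⁺ at the cathode and Zn²⁺/Zn at the anode, E°cell = +1.603 − (−0.767) = +2.370 V (n = 2).
Since E = E° − (0.0592/n)·log Q, log Q = n(E° − E)/0.0592 = −5.068.
The balanced reaction is 2 Ce⁴⁺(aq) + Zn(s) → 2 Ce³⁺(aq) + Zn²⁺(aq), so Q = ([Ce³⁺(aq)]^2·[Zn²⁺(aq)]) / [Ce⁴⁺(aq)]^2.
Substituting the known concentrations and solving, log [Zn²⁺(aq)] = −0.090 and [Zn²⁺(aq)] = 0.81 M.

0.81 M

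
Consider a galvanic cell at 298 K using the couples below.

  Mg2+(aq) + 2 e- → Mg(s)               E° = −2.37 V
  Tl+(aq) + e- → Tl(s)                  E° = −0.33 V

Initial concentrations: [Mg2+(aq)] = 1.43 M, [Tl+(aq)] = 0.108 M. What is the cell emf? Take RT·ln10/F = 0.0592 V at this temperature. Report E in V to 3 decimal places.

+1.978 V

Since E°(Tl⁺/Tl) > E°(Mg²⁺/Mg), Tl⁺/Tl serves as the cathode.
E°cell = −0.33 − (−2.37) = +2.04 V, with n = 2 electrons transferred.
Balancing gives 2 Tl+(aq) + Mg(s) → 2 Tl(s) + Mg2+(aq); hence Q = [Mg2+(aq)] / [Tl+(aq)]^2 = 123 (log Q = 2.088).
E = E° − (0.0592/n)·log Q = +2.04 − (0.0592/2)(2.088) = +1.978 V.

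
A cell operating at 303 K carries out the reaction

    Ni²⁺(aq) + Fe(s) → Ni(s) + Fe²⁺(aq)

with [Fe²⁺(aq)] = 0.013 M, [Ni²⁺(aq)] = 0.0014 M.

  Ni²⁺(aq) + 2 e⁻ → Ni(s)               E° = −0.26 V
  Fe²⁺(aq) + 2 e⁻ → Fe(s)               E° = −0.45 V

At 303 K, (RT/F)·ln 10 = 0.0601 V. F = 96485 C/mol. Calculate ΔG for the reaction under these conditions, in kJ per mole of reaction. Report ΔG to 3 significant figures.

−31.0 kJ/mol

E°cell = −0.26 − (−0.45) = +0.19 V; the balanced reaction transfers n = 2 electrons.
Here Q = [Fe²⁺(aq)] / [Ni²⁺(aq)] = 9.29 (log Q = 0.968), giving E = +0.19 − (0.0601/2)·(0.968) = +0.1609 V.
Finally ΔG = −nFE = −(2)(96485 C/mol)(+0.1609 V) = −31.0 kJ/mol.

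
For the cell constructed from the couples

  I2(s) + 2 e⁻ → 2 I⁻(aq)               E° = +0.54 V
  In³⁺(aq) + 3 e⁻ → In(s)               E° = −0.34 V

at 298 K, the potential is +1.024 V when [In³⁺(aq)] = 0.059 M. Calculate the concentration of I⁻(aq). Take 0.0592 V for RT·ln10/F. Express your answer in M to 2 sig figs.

0.0095 M

The I₂/I⁻ couple has the larger reduction potential, so it is the cathode: E°cell = +0.54 − (−0.34) = +0.88 V and n = 6.
From the Nernst equation, log Q = n(E° − E)/0.0592 = 6·(+0.88 − (+1.024))/0.0592 = −14.595.
Balancing electrons gives 3 I2(s) + 2 In(s) → 6 I⁻(aq) + 2 In³⁺(aq); thus Q = [I⁻(aq)]^6·[In³⁺(aq)]^2.
Substituting the known concentrations and solving, log [I⁻(aq)] = −2.023 and [I⁻(aq)] = 0.0095 M.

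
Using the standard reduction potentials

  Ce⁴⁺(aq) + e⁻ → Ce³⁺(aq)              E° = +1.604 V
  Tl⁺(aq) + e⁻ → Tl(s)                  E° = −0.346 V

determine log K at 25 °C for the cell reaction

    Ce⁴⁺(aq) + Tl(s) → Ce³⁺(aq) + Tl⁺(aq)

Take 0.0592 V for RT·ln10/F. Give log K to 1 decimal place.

log K = 32.9

The Ce⁴⁺/Ce³⁺ couple is reduced (cathode); E°cell = +1.604 − (−0.346) = +1.950 V with n = 1.
At equilibrium E = 0, so log K = nE°cell / 0.0592 = (1)(+1.950) / 0.0592 = 32.9.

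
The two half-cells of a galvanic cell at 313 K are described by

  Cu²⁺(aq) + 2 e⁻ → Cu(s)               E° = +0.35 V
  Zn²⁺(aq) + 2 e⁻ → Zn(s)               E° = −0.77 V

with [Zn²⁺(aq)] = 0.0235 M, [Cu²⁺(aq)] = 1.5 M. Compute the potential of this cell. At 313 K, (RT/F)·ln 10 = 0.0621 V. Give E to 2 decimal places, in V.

Since E°(Cu²⁺/Cu) > E°(Zn²⁺/Zn), Cu²⁺/Cu serves as the cathode.
E°cell = +0.35 − (−0.77) = +1.12 V, with n = 2 electrons transferred.
The balanced reaction is Cu²⁺(aq) + Zn(s) → Cu(s) + Zn²⁺(aq), so Q = [Zn²⁺(aq)] / [Cu²⁺(aq)] = 0.0157 and log Q = −1.805.
Applying E = E° − (RT ln10/nF)·log Q gives +1.12 − (0.0621/2)(−1.805) = +1.18 V.

+1.18 V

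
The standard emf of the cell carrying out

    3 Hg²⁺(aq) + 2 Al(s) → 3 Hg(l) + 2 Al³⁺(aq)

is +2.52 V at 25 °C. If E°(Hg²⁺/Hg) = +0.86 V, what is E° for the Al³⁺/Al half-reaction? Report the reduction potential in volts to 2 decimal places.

−1.66 V

In the reaction as written the Hg²⁺/Hg couple is reduced (cathode) and Al³⁺/Al is oxidized (anode), so E°cell = E°(Hg²⁺/Hg) − E°(Al³⁺/Al).
E°(Al³⁺/Al) = E°(cathode) − E°cell = +0.86 − (+2.52) = −1.66 V.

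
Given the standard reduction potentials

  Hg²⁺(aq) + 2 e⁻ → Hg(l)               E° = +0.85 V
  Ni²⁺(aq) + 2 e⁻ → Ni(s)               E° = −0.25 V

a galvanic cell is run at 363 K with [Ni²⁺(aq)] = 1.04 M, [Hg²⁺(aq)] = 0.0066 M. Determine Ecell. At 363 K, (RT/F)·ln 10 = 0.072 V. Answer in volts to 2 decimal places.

Since E°(Hg²⁺/Hg) > E°(Ni²⁺/Ni), Hg²⁺/Hg serves as the cathode.
E°cell = +0.85 − (−0.25) = +1.10 V, with n = 2 electrons transferred.
For the overall reaction Hg²⁺(aq) + Ni(s) → Hg(l) + Ni²⁺(aq), Q = [Ni²⁺(aq)] / [Hg²⁺(aq)] = 158, giving log Q = 2.197.
Applying E = E° − (RT ln10/nF)·log Q gives +1.10 − (0.072/2)(2.197) = +1.02 V.

+1.02 V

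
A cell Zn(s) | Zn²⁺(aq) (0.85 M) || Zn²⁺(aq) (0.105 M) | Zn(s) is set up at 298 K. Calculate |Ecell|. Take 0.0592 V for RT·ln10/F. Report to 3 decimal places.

For a concentration cell E°cell = 0, since both electrodes use the same couple.
The compartment with the higher Zn²⁺(aq) concentration (0.85 M) acts as the cathode; ions are reduced there and produced at the dilute (0.105 M) anode.
With n = 2, Ecell = −(0.0592/2)·log([dilute]/[conc]) = −(0.0592/2)·log(0.105/0.85) = +0.027 V.

0.027 V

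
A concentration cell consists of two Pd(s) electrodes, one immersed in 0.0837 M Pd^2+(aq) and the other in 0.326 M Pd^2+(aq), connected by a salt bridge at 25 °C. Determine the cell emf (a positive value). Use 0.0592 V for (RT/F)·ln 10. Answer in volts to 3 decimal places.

For a concentration cell E°cell = 0, since both electrodes use the same couple.
The compartment with the higher Pd^2+(aq) concentration (0.326 M) acts as the cathode; ions are reduced there and produced at the dilute (0.0837 M) anode.
With n = 2, Ecell = −(0.0592/2)·log([dilute]/[conc]) = −(0.0592/2)·log(0.0837/0.326) = +0.017 V.

0.017 V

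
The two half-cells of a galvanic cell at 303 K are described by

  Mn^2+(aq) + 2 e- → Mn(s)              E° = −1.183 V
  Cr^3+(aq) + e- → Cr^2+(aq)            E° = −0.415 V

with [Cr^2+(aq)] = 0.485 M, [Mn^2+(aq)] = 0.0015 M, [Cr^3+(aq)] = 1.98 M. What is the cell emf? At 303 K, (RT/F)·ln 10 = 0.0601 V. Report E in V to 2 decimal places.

Cr³⁺/Cr²⁺ is reduced (cathode, E° = −0.415 V) and Mn²⁺/Mn is oxidized (anode).
E°cell = −0.415 − (−1.183) = +0.768 V, with n = 2 electrons transferred.
Balancing gives 2 Cr^3+(aq) + Mn(s) → 2 Cr^2+(aq) + Mn^2+(aq); hence Q = ([Cr^2+(aq)]^2·[Mn^2+(aq)]) / [Cr^3+(aq)]^2 = 9×10^−5 (log Q = −4.046).
Applying E = E° − (RT ln10/nF)·log Q gives +0.768 − (0.0601/2)(−4.046) = +0.89 V.

+0.89 V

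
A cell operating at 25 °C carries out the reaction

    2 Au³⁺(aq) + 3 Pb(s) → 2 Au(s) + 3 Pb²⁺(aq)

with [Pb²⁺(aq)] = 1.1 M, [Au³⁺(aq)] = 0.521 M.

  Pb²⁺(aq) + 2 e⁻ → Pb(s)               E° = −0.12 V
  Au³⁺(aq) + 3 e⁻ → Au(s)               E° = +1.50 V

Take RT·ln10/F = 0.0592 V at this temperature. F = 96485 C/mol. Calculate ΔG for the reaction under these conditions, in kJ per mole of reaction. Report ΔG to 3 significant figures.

With Au³⁺/Au reduced at the cathode, E°cell = +1.50 − (−0.12) = +1.62 V and n = 6.
Here Q = [Pb²⁺(aq)]^3 / [Au³⁺(aq)]^2 = 4.9 (log Q = 0.691), giving E = +1.62 − (0.0592/6)·(0.691) = +1.6132 V.
Finally ΔG = −nFE = −(6)(96485 C/mol)(+1.6132 V) = −934 kJ/mol.

−934 kJ/mol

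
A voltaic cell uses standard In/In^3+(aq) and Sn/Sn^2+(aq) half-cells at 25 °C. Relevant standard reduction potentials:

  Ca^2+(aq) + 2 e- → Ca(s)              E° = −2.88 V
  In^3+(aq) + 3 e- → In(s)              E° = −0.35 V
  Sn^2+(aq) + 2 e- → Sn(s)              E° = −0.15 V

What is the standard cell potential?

Of the two couples in this cell, the one with the more positive reduction potential is reduced at the cathode: here that is Sn²⁺/Sn (−0.15 V); In³⁺/In (−0.35 V) is the anode.
E°cell = E°(cathode) − E°(anode) = −0.15 − (−0.35) = +0.20 V.

+0.20 V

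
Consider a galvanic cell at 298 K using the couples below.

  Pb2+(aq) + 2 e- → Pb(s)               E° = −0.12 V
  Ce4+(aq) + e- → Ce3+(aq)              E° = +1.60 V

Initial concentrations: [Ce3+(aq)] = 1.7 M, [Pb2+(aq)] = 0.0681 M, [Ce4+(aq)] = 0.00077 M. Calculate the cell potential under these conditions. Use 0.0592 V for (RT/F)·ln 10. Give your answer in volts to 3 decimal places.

+1.557 V

Ce⁴⁺/Ce³⁺ is reduced (cathode, E° = +1.60 V) and Pb²⁺/Pb is oxidized (anode).
E°cell = E°cat − E°an = +1.60 − (−0.12) = +1.72 V; n = 2.
For the overall reaction 2 Ce4+(aq) + Pb(s) → 2 Ce3+(aq) + Pb2+(aq), Q = ([Ce3+(aq)]^2·[Pb2+(aq)]) / [Ce4+(aq)]^2 = 3.32×10^5, giving log Q = 5.521.
Applying E = E° − (RT ln10/nF)·log Q gives +1.72 − (0.0592/2)(5.521) = +1.557 V.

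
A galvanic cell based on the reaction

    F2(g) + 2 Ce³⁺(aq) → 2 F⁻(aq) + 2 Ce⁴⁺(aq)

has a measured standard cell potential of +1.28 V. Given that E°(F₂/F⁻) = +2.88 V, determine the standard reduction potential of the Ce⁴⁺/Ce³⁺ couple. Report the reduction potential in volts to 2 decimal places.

In the reaction as written the F₂/F⁻ couple is reduced (cathode) and Ce⁴⁺/Ce³⁺ is oxidized (anode), so E°cell = E°(F₂/F⁻) − E°(Ce⁴⁺/Ce³⁺).
E°(Ce⁴⁺/Ce³⁺) = E°(cathode) − E°cell = +2.88 − (+1.28) = +1.60 V.

+1.60 V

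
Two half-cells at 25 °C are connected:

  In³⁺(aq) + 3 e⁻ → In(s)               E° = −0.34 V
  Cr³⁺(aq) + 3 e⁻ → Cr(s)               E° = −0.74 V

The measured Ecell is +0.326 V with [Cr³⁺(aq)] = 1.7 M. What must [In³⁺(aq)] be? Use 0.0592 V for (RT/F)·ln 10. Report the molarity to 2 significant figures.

0.00030 M

With In³⁺/In at the cathode and Cr³⁺/Cr at the anode, E°cell = −0.34 − (−0.74) = +0.40 V (n = 3).
Rearranging E = E° − (0.0592/n)·log Q gives log Q = 3(+0.40 − (+0.326))/0.0592 = 3.750.
For In³⁺(aq) + Cr(s) → In(s) + Cr³⁺(aq), the reaction quotient is Q = [Cr³⁺(aq)] / [In³⁺(aq)].
Substituting the known concentrations and solving, log [In³⁺(aq)] = −3.520 and [In³⁺(aq)] = 0.00030 M.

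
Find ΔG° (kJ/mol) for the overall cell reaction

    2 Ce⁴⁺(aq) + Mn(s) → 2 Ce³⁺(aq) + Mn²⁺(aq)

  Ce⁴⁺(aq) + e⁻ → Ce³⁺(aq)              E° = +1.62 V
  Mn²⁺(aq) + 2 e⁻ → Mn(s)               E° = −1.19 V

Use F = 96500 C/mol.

−542 kJ/mol

In the reaction as written Ce⁴⁺(aq) is reduced, so the Ce⁴⁺/Ce³⁺ couple is the cathode and Mn²⁺/Mn is the anode.
E°cell = +1.62 − (−1.19) = +2.81 V; balancing electrons gives n = 2.
ΔG° = −nFE°cell = −(2)(96500)(+2.81) J/mol = −542 kJ/mol.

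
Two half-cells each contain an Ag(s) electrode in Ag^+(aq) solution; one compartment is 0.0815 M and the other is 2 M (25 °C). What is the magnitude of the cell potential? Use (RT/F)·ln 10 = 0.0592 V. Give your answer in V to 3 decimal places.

0.082 V

For a concentration cell E°cell = 0, since both electrodes use the same couple.
The compartment with the higher Ag^+(aq) concentration (2 M) acts as the cathode; ions are reduced there and produced at the dilute (0.0815 M) anode.
With n = 1, Ecell = −(0.0592/1)·log([dilute]/[conc]) = −(0.0592/1)·log(0.0815/2) = +0.082 V.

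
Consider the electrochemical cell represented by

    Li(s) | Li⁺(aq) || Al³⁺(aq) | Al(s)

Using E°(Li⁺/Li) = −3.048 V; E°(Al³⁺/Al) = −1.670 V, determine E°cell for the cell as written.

By convention the left-hand electrode in cell notation is the anode (oxidation) and the right-hand electrode is the cathode (reduction).
E°cell = E°(right) − E°(left) = −1.670 − (−3.048) = +1.378 V.

+1.378 V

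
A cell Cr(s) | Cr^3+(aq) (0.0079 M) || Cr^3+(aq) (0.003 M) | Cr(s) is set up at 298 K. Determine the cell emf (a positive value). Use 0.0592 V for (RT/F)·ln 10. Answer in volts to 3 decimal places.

For a concentration cell E°cell = 0, since both electrodes use the same couple.
The compartment with the higher Cr^3+(aq) concentration (0.0079 M) acts as the cathode; ions are reduced there and produced at the dilute (0.003 M) anode.
With n = 3, Ecell = −(0.0592/3)·log([dilute]/[conc]) = −(0.0592/3)·log(0.003/0.0079) = +0.008 V.

0.008 V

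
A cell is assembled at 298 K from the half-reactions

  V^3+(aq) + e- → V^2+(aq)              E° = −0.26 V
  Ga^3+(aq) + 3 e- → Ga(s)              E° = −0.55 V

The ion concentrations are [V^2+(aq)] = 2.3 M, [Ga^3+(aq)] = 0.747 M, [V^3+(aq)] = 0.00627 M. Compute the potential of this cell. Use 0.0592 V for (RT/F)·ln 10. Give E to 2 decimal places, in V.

V³⁺/V²⁺ is reduced (cathode, E° = −0.26 V) and Ga³⁺/Ga is oxidized (anode).
The standard potential is −0.26 − (−0.55) = +0.29 V and the balanced reaction transfers n = 3 electrons.
The balanced reaction is 3 V^3+(aq) + Ga(s) → 3 V^2+(aq) + Ga^3+(aq), so Q = ([V^2+(aq)]^3·[Ga^3+(aq)]) / [V^3+(aq)]^3 = 3.69×10^7 and log Q = 7.567.
E = E° − (0.0592/n)·log Q = +0.29 − (0.0592/3)(7.567) = +0.14 V.

+0.14 V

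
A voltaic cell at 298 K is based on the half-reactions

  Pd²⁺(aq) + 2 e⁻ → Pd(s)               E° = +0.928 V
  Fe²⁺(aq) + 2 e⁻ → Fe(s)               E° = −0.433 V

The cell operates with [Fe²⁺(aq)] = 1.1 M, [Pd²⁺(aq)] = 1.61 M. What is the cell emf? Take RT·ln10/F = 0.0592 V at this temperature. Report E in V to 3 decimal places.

+1.366 V

Pd²⁺/Pd is reduced (cathode, E° = +0.928 V) and Fe²⁺/Fe is oxidized (anode).
E°cell = E°cat − E°an = +0.928 − (−0.433) = +1.361 V; n = 2.
Balancing gives Pd²⁺(aq) + Fe(s) → Pd(s) + Fe²⁺(aq); hence Q = [Fe²⁺(aq)] / [Pd²⁺(aq)] = 0.683 (log Q = −0.165).
E = E° − (0.0592/n)·log Q = +1.361 − (0.0592/2)(−0.165) = +1.366 V.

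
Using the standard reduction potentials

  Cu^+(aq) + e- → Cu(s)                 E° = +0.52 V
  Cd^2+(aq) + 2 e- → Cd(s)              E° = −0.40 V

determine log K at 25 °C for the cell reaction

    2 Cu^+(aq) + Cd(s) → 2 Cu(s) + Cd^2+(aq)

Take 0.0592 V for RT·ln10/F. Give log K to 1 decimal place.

log K = 31.1

The Cu⁺/Cu couple is reduced (cathode); E°cell = +0.52 − (−0.40) = +0.92 V with n = 2.
At equilibrium E = 0, so log K = nE°cell / 0.0592 = (2)(+0.92) / 0.0592 = 31.1.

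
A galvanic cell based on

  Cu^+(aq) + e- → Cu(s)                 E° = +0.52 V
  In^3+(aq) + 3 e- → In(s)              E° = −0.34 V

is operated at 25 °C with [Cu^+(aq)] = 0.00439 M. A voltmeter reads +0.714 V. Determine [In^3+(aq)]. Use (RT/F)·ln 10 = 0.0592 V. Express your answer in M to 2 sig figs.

Cu⁺/Cu is the cathode (higher E°); E°cell = +0.52 − (−0.34) = +0.86 V with n = 3.
Rearranging E = E° − (0.0592/n)·log Q gives log Q = 3(+0.86 − (+0.714))/0.0592 = 7.399.
The balanced reaction is 3 Cu^+(aq) + In(s) → 3 Cu(s) + In^3+(aq), so Q = [In^3+(aq)] / [Cu^+(aq)]^3.
Isolating [In^3+(aq)] in Q = 10^{7.399} yields log [In^3+(aq)] = 0.326, i.e. 2.1 M.

2.1 M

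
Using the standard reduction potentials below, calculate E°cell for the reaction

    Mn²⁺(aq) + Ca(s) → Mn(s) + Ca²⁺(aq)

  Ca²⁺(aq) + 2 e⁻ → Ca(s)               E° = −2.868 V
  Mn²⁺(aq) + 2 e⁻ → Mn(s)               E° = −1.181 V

Mn²⁺(aq) gains electrons, so the Mn²⁺/Mn couple is the cathode; the Ca²⁺/Ca couple is the anode.
E°cell = E°(cathode) − E°(anode) = −1.181 − (−2.868) = +1.687 V.
The positive value indicates the reaction is spontaneous as written.

+1.687 V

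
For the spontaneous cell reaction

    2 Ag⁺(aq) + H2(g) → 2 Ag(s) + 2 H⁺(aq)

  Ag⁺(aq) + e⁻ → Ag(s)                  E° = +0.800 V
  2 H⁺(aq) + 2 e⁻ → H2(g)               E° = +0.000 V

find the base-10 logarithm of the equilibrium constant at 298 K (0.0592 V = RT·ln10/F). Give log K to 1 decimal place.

The Ag⁺/Ag couple is reduced (cathode); E°cell = +0.800 − (+0.000) = +0.800 V with n = 2.
At equilibrium E = 0, so log K = nE°cell / 0.0592 = (2)(+0.800) / 0.0592 = 27.0.

log K = 27.0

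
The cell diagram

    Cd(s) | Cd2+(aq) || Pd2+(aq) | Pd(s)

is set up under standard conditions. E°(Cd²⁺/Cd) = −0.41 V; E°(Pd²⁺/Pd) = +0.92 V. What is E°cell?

+1.33 V

By convention the left-hand electrode in cell notation is the anode (oxidation) and the right-hand electrode is the cathode (reduction).
E°cell = E°(right) − E°(left) = +0.92 − (−0.41) = +1.33 V.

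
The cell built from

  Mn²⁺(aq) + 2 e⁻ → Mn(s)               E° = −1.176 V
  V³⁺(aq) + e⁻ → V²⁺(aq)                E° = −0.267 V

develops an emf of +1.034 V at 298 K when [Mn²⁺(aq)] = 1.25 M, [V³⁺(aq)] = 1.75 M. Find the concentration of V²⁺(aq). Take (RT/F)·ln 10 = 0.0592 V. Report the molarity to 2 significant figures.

V³⁺/V²⁺ is the cathode (higher E°); E°cell = −0.267 − (−1.176) = +0.909 V with n = 2.
Rearranging E = E° − (0.0592/n)·log Q gives log Q = 2(+0.909 − (+1.034))/0.0592 = −4.223.
The balanced reaction is 2 V³⁺(aq) + Mn(s) → 2 V²⁺(aq) + Mn²⁺(aq), so Q = ([V²⁺(aq)]^2·[Mn²⁺(aq)]) / [V³⁺(aq)]^2.
Substituting the known concentrations and solving, log [V²⁺(aq)] = −1.917 and [V²⁺(aq)] = 0.012 M.

0.012 M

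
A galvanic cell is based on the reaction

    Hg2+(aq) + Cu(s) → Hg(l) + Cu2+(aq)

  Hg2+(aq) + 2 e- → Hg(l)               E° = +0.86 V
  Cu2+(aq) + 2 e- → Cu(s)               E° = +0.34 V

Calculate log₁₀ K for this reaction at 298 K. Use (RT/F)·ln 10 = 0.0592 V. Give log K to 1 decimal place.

log K = 17.6

The Hg²⁺/Hg couple is reduced (cathode); E°cell = +0.86 − (+0.34) = +0.52 V with n = 2.
At equilibrium E = 0, so log K = nE°cell / 0.0592 = (2)(+0.52) / 0.0592 = 17.6.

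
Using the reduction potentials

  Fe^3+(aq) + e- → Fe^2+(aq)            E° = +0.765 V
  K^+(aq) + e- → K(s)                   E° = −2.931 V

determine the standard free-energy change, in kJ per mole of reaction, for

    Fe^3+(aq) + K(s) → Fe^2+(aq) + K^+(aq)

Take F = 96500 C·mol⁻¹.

In the reaction as written Fe^3+(aq) is reduced, so the Fe³⁺/Fe²⁺ couple is the cathode and K⁺/K is the anode.
E°cell = +0.765 − (−2.931) = +3.696 V; balancing electrons gives n = 1.
ΔG° = −nFE°cell = −(1)(96500)(+3.696) J/mol = −357 kJ/mol.

−357 kJ/mol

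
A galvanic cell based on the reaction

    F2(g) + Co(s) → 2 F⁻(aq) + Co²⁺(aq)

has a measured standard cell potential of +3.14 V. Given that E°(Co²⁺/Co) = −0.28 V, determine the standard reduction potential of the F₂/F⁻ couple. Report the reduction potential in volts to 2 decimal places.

+2.86 V

In the reaction as written the F₂/F⁻ couple is reduced (cathode) and Co²⁺/Co is oxidized (anode), so E°cell = E°(F₂/F⁻) − E°(Co²⁺/Co).
E°(F₂/F⁻) = E°cell + E°(anode) = +3.14 + (−0.28) = +2.86 V.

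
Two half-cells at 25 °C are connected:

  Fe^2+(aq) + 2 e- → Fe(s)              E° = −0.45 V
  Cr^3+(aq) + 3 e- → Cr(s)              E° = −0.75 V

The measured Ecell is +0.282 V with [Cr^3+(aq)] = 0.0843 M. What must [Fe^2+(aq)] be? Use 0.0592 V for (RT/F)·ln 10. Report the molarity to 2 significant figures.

With Fe²⁺/Fe at the cathode and Cr³⁺/Cr at the anode, E°cell = −0.45 − (−0.75) = +0.30 V (n = 6).
Rearranging E = E° − (0.0592/n)·log Q gives log Q = 6(+0.30 − (+0.282))/0.0592 = 1.824.
Balancing electrons gives 3 Fe^2+(aq) + 2 Cr(s) → 3 Fe(s) + 2 Cr^3+(aq); thus Q = [Cr^3+(aq)]^2 / [Fe^2+(aq)]^3.
Isolating [Fe^2+(aq)] in Q = 10^{1.824} yields log [Fe^2+(aq)] = −1.324, i.e. 0.047 M.

0.047 M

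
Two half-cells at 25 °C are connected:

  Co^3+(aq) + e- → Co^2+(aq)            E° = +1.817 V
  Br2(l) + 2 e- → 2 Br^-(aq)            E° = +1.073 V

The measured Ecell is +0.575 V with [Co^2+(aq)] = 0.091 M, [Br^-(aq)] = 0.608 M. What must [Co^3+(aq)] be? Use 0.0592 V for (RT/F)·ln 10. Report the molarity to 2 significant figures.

0.00021 M

With Co³⁺/Co²⁺ at the cathode and Br₂/Br⁻ at the anode, E°cell = +1.817 − (+1.073) = +0.744 V (n = 2).
Rearranging E = E° − (0.0592/n)·log Q gives log Q = 2(+0.744 − (+0.575))/0.0592 = 5.709.
Balancing electrons gives 2 Co^3+(aq) + 2 Br^-(aq) → 2 Co^2+(aq) + Br2(l); thus Q = [Co^2+(aq)]^2 / ([Co^3+(aq)]^2·[Br^-(aq)]^2).
Substituting the known concentrations and solving, log [Co^3+(aq)] = −3.679 and [Co^3+(aq)] = 0.00021 M.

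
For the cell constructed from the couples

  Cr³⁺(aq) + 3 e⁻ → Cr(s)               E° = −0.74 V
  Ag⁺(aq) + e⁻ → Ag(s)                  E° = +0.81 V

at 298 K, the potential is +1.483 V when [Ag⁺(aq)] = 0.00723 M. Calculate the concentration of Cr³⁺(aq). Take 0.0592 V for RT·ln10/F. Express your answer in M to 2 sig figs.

0.00094 M

Ag⁺/Ag is the cathode (higher E°); E°cell = +0.81 − (−0.74) = +1.55 V with n = 3.
Since E = E° − (0.0592/n)·log Q, log Q = n(E° − E)/0.0592 = 3.395.
Balancing electrons gives 3 Ag⁺(aq) + Cr(s) → 3 Ag(s) + Cr³⁺(aq); thus Q = [Cr³⁺(aq)] / [Ag⁺(aq)]^3.
Isolating [Cr³⁺(aq)] in Q = 10^{3.395} yields log [Cr³⁺(aq)] = −3.028, i.e. 0.00094 M.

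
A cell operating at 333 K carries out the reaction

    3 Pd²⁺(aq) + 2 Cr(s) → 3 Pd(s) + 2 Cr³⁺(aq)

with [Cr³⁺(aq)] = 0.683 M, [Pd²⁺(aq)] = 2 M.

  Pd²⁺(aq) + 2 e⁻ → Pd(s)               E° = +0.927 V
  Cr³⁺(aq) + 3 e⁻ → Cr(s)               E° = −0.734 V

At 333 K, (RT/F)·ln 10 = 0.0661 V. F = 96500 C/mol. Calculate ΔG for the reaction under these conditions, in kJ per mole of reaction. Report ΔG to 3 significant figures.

E°cell = +0.927 − (−0.734) = +1.661 V; the balanced reaction transfers n = 6 electrons.
The reaction quotient is [Cr³⁺(aq)]^2 / [Pd²⁺(aq)]^3 = 0.0583; by Nernst, E = +1.661 − (0.0661/6)(−1.234) = +1.6746 V.
ΔG = −nFE = −(6)(96500)(+1.6746) J/mol = −970 kJ/mol.

−970 kJ/mol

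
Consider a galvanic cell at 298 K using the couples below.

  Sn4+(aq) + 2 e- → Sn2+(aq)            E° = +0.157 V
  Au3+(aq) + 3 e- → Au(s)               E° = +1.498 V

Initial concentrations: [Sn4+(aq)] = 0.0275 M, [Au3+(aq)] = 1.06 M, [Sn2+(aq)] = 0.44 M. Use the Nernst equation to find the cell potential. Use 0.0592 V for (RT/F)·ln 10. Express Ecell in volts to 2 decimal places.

The Au³⁺/Au couple has the more positive E°, so it is the cathode; Sn⁴⁺/Sn²⁺ is the anode.
The standard potential is +1.498 − (+0.157) = +1.341 V and the balanced reaction transfers n = 6 electrons.
For the overall reaction 2 Au3+(aq) + 3 Sn2+(aq) → 2 Au(s) + 3 Sn4+(aq), Q = [Sn4+(aq)]^3 / ([Au3+(aq)]^2·[Sn2+(aq)]^3) = 0.000217, giving log Q = −3.663.
Applying E = E° − (RT ln10/nF)·log Q gives +1.341 − (0.0592/6)(−3.663) = +1.38 V.

+1.38 V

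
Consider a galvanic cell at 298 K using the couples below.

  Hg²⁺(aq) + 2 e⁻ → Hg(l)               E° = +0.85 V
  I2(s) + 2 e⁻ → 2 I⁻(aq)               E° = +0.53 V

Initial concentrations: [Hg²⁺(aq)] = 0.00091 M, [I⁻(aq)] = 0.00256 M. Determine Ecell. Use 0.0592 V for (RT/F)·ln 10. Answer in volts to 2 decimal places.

Since E°(Hg²⁺/Hg) > E°(I₂/I⁻), Hg²⁺/Hg serves as the cathode.
E°cell = E°cat − E°an = +0.85 − (+0.53) = +0.32 V; n = 2.
Balancing gives Hg²⁺(aq) + 2 I⁻(aq) → Hg(l) + I2(s); hence Q = 1 / ([Hg²⁺(aq)]·[I⁻(aq)]^2) = 1.68×10^8 (log Q = 8.224).
Applying E = E° − (RT ln10/nF)·log Q gives +0.32 − (0.0592/2)(8.224) = +0.08 V.

+0.08 V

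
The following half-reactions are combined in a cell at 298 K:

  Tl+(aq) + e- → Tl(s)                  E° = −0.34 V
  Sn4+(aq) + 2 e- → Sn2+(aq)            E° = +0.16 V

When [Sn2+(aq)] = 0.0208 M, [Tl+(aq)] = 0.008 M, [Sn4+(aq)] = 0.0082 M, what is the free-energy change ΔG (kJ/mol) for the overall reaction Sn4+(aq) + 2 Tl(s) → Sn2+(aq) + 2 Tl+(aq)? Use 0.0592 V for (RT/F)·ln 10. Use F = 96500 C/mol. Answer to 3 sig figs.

−118 kJ/mol

The standard cell potential is +0.16 − (−0.34) = +0.50 V, with n = 2 electrons in the balanced equation.
Here Q = ([Sn2+(aq)]·[Tl+(aq)]^2) / [Sn4+(aq)] = 0.000162 (log Q = −3.790), giving E = +0.50 − (0.0592/2)·(−3.790) = +0.6122 V.
Finally ΔG = −nFE = −(2)(96500 C/mol)(+0.6122 V) = −118 kJ/mol.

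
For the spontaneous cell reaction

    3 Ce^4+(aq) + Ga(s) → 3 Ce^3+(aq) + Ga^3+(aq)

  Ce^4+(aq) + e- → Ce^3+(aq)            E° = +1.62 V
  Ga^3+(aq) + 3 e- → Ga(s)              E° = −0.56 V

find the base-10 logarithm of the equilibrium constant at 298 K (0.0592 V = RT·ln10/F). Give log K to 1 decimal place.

log K = 110.5

The Ce⁴⁺/Ce³⁺ couple is reduced (cathode); E°cell = +1.62 − (−0.56) = +2.18 V with n = 3.
At equilibrium E = 0, so log K = nE°cell / 0.0592 = (3)(+2.18) / 0.0592 = 110.5.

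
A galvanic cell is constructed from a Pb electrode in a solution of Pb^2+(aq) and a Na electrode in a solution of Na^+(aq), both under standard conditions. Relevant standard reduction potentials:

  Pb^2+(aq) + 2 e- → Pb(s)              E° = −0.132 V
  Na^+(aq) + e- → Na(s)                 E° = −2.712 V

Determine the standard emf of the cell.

The Pb²⁺/Pb couple has the higher E°, so Pb ion is reduced (cathode) and Na is oxidized (anode).
E°cell = E°(cathode) − E°(anode) = −0.132 − (−2.712) = +2.580 V.

+2.580 V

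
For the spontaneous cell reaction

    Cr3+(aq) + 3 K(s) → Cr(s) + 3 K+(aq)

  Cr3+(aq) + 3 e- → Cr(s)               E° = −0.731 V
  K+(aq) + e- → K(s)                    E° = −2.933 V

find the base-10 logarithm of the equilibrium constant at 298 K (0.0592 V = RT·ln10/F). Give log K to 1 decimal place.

The Cr³⁺/Cr couple is reduced (cathode); E°cell = −0.731 − (−2.933) = +2.202 V with n = 3.
At equilibrium E = 0, so log K = nE°cell / 0.0592 = (3)(+2.202) / 0.0592 = 111.6.

log K = 111.6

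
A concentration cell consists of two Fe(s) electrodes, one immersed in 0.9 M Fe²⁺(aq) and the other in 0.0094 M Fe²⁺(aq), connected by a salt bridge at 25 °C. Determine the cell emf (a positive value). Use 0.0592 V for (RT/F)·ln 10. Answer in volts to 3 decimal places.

For a concentration cell E°cell = 0, since both electrodes use the same couple.
The compartment with the higher Fe²⁺(aq) concentration (0.9 M) acts as the cathode; ions are reduced there and produced at the dilute (0.0094 M) anode.
With n = 2, Ecell = −(0.0592/2)·log([dilute]/[conc]) = −(0.0592/2)·log(0.0094/0.9) = +0.059 V.

0.059 V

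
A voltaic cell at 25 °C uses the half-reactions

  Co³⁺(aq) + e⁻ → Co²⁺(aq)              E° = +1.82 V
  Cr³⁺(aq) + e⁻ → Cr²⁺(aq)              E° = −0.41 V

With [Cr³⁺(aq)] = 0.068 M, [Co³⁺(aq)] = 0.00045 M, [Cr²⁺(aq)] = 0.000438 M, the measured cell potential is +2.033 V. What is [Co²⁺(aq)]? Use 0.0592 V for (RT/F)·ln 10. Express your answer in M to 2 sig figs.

Co³⁺/Co²⁺ is the cathode (higher E°); E°cell = +1.82 − (−0.41) = +2.23 V with n = 1.
Since E = E° − (0.0592/n)·log Q, log Q = n(E° − E)/0.0592 = 3.328.
Balancing electrons gives Co³⁺(aq) + Cr²⁺(aq) → Co²⁺(aq) + Cr³⁺(aq); thus Q = ([Co²⁺(aq)]·[Cr³⁺(aq)]) / ([Co³⁺(aq)]·[Cr²⁺(aq)]).
Substituting the known concentrations and solving, log [Co²⁺(aq)] = −2.210 and [Co²⁺(aq)] = 0.0062 M.

0.0062 M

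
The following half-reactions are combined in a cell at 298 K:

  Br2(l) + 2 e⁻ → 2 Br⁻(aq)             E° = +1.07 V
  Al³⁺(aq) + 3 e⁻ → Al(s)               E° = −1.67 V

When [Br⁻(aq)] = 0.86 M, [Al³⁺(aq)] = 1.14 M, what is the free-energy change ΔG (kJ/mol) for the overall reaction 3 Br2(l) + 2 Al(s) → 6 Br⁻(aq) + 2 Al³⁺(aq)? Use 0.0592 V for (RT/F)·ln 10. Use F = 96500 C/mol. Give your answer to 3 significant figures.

−1590 kJ/mol

With Br₂/Br⁻ reduced at the cathode, E°cell = +1.07 − (−1.67) = +2.74 V and n = 6.
Here Q = [Br⁻(aq)]^6·[Al³⁺(aq)]^2 = 0.526 (log Q = −0.279), giving E = +2.74 − (0.0592/6)·(−0.279) = +2.7428 V.
Finally ΔG = −nFE = −(6)(96500 C/mol)(+2.7428 V) = −1590 kJ/mol.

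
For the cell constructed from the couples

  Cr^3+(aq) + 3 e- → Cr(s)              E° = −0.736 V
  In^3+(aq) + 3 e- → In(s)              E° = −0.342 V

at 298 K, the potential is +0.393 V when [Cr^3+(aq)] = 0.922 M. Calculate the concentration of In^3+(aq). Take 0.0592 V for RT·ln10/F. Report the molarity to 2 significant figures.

With In³⁺/In at the cathode and Cr³⁺/Cr at the anode, E°cell = −0.342 − (−0.736) = +0.394 V (n = 3).
From the Nernst equation, log Q = n(E° − E)/0.0592 = 3·(+0.394 − (+0.393))/0.0592 = 0.051.
For In^3+(aq) + Cr(s) → In(s) + Cr^3+(aq), the reaction quotient is Q = [Cr^3+(aq)] / [In^3+(aq)].
Substituting the known concentrations and solving, log [In^3+(aq)] = −0.086 and [In^3+(aq)] = 0.82 M.

0.82 M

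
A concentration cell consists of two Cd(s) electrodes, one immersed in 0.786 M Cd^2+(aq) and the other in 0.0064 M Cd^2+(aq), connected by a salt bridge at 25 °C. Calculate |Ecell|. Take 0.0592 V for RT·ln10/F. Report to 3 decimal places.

For a concentration cell E°cell = 0, since both electrodes use the same couple.
The compartment with the higher Cd^2+(aq) concentration (0.786 M) acts as the cathode; ions are reduced there and produced at the dilute (0.0064 M) anode.
With n = 2, Ecell = −(0.0592/2)·log([dilute]/[conc]) = −(0.0592/2)·log(0.0064/0.786) = +0.062 V.

0.062 V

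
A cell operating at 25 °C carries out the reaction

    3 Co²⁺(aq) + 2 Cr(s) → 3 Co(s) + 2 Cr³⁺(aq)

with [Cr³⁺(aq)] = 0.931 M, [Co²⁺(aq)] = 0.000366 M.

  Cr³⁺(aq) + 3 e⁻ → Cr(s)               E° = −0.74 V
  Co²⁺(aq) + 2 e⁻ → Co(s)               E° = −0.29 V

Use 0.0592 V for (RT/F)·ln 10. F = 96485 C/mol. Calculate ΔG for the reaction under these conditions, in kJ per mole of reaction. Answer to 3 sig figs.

E°cell = −0.29 − (−0.74) = +0.45 V; the balanced reaction transfers n = 6 electrons.
Q = [Cr³⁺(aq)]^2 / [Co²⁺(aq)]^3 = 1.77×10^10, so log Q = 10.247 and E = +0.45 − (0.0592/6)(10.247) = +0.3489 V.
Finally ΔG = −nFE = −(6)(96485 C/mol)(+0.3489 V) = −202 kJ/mol.

−202 kJ/mol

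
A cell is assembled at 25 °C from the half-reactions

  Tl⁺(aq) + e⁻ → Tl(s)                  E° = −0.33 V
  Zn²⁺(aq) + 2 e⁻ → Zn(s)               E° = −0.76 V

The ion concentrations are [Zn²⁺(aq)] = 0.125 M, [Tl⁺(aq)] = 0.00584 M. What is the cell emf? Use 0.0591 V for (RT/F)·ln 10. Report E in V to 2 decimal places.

The Tl⁺/Tl couple has the more positive E°, so it is the cathode; Zn²⁺/Zn is the anode.
The standard potential is −0.33 − (−0.76) = +0.43 V and the balanced reaction transfers n = 2 electrons.
For the overall reaction 2 Tl⁺(aq) + Zn(s) → 2 Tl(s) + Zn²⁺(aq), Q = [Zn²⁺(aq)] / [Tl⁺(aq)]^2 = 3.67×10^3, giving log Q = 3.564.
Applying E = E° − (RT ln10/nF)·log Q gives +0.43 − (0.0591/2)(3.564) = +0.32 V.

+0.32 V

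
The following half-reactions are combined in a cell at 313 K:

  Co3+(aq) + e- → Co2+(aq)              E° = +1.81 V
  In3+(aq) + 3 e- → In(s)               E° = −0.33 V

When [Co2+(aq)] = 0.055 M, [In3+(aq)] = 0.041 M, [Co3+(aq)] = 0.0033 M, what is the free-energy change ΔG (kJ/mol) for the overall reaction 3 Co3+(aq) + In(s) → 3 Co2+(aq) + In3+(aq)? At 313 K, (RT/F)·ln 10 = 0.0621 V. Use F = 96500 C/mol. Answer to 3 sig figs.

The standard cell potential is +1.81 − (−0.33) = +2.14 V, with n = 3 electrons in the balanced equation.
Q = ([Co2+(aq)]^3·[In3+(aq)]) / [Co3+(aq)]^3 = 190, so log Q = 2.278 and E = +2.14 − (0.0621/3)(2.278) = +2.0928 V.
ΔG = −nFE = −(3)(96500)(+2.0928) J/mol = −606 kJ/mol.

−606 kJ/mol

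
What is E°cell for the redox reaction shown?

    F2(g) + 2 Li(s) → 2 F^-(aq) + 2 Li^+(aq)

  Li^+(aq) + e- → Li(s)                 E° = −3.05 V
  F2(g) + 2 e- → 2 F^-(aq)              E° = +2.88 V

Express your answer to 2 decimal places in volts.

In the reaction as written, F2(g) is reduced (cathode) and Li^+(aq) is produced by oxidation at the anode.
E°cell = E°(cathode) − E°(anode) = +2.88 − (−3.05) = +5.93 V.
The positive value indicates the reaction is spontaneous as written.

+5.93 V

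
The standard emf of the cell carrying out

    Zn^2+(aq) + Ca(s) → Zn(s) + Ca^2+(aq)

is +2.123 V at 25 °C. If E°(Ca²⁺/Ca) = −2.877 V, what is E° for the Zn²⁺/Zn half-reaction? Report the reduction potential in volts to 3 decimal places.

In the reaction as written the Zn²⁺/Zn couple is reduced (cathode) and Ca²⁺/Ca is oxidized (anode), so E°cell = E°(Zn²⁺/Zn) − E°(Ca²⁺/Ca).
E°(Zn²⁺/Zn) = E°cell + E°(anode) = +2.123 + (−2.877) = −0.754 V.

−0.754 V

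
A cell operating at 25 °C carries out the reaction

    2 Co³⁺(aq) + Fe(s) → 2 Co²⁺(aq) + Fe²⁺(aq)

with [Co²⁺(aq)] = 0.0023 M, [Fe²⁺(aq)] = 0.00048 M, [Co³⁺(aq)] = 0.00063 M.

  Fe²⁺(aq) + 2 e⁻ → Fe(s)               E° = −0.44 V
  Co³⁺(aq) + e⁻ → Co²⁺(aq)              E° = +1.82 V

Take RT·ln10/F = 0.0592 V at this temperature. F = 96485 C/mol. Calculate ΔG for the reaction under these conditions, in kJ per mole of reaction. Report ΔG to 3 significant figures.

−449 kJ/mol

With Co³⁺/Co²⁺ reduced at the cathode, E°cell = +1.82 − (−0.44) = +2.26 V and n = 2.
Q = ([Co²⁺(aq)]^2·[Fe²⁺(aq)]) / [Co³⁺(aq)]^2 = 0.0064, so log Q = −2.194 and E = +2.26 − (0.0592/2)(−2.194) = +2.3249 V.
Finally ΔG = −nFE = −(2)(96485 C/mol)(+2.3249 V) = −449 kJ/mol.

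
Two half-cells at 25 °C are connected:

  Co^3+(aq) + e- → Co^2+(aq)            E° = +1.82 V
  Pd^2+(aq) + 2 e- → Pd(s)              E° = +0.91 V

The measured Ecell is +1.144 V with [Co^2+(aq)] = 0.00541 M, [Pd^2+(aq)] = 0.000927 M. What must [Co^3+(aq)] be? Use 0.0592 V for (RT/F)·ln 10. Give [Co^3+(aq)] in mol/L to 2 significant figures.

With Co³⁺/Co²⁺ at the cathode and Pd²⁺/Pd at the anode, E°cell = +1.82 − (+0.91) = +0.91 V (n = 2).
Rearranging E = E° − (0.0592/n)·log Q gives log Q = 2(+0.91 − (+1.144))/0.0592 = −7.905.
Balancing electrons gives 2 Co^3+(aq) + Pd(s) → 2 Co^2+(aq) + Pd^2+(aq); thus Q = ([Co^2+(aq)]^2·[Pd^2+(aq)]) / [Co^3+(aq)]^2.
Substituting the known concentrations and solving, log [Co^3+(aq)] = 0.169 and [Co^3+(aq)] = 1.5 M.

1.5 M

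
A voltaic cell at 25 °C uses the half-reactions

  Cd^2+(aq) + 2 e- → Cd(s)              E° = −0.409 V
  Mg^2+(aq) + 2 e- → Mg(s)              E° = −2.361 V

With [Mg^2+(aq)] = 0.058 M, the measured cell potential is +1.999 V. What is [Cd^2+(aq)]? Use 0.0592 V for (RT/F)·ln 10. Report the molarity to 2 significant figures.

Cd²⁺/Cd is the cathode (higher E°); E°cell = −0.409 − (−2.361) = +1.952 V with n = 2.
Since E = E° − (0.0592/n)·log Q, log Q = n(E° − E)/0.0592 = −1.588.
The balanced reaction is Cd^2+(aq) + Mg(s) → Cd(s) + Mg^2+(aq), so Q = [Mg^2+(aq)] / [Cd^2+(aq)].
Substituting the known concentrations and solving, log [Cd^2+(aq)] = 0.351 and [Cd^2+(aq)] = 2.2 M.

2.2 M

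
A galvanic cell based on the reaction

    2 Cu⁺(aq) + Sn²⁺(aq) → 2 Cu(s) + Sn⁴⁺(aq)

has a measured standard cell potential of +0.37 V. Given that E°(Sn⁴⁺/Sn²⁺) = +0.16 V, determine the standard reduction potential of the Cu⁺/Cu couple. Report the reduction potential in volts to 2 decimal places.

+0.53 V

In the reaction as written the Cu⁺/Cu couple is reduced (cathode) and Sn⁴⁺/Sn²⁺ is oxidized (anode), so E°cell = E°(Cu⁺/Cu) − E°(Sn⁴⁺/Sn²⁺).
E°(Cu⁺/Cu) = E°cell + E°(anode) = +0.37 + (+0.16) = +0.53 V.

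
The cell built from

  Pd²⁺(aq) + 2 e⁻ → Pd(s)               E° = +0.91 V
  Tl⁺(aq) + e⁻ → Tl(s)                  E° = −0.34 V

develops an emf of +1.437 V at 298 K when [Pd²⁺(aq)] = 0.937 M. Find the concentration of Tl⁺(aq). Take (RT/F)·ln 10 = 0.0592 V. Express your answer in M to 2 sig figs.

With Pd²⁺/Pd at the cathode and Tl⁺/Tl at the anode, E°cell = +0.91 − (−0.34) = +1.25 V (n = 2).
Rearranging E = E° − (0.0592/n)·log Q gives log Q = 2(+1.25 − (+1.437))/0.0592 = −6.318.
Balancing electrons gives Pd²⁺(aq) + 2 Tl(s) → Pd(s) + 2 Tl⁺(aq); thus Q = [Tl⁺(aq)]^2 / [Pd²⁺(aq)].
Solving for the unknown gives log [Tl⁺(aq)] = −3.173, so [Tl⁺(aq)] ≈ 0.00067 M.

0.00067 M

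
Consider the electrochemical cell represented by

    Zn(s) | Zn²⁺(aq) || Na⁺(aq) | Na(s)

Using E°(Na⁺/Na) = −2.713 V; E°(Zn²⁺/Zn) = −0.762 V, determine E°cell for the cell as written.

−1.951 V

By convention the left-hand electrode in cell notation is the anode (oxidation) and the right-hand electrode is the cathode (reduction).
E°cell = E°(right) − E°(left) = −2.713 − (−0.762) = −1.951 V.
The negative sign shows that, as written, the cell would require an external voltage to drive the reaction.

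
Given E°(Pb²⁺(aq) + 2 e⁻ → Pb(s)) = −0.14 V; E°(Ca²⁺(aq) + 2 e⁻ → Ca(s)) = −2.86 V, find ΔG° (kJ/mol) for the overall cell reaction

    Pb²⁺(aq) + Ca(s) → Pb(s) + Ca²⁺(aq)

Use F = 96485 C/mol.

−525 kJ/mol

In the reaction as written Pb²⁺(aq) is reduced, so the Pb²⁺/Pb couple is the cathode and Ca²⁺/Ca is the anode.
E°cell = −0.14 − (−2.86) = +2.72 V; balancing electrons gives n = 2.
ΔG° = −nFE°cell = −(2)(96485)(+2.72) J/mol = −525 kJ/mol.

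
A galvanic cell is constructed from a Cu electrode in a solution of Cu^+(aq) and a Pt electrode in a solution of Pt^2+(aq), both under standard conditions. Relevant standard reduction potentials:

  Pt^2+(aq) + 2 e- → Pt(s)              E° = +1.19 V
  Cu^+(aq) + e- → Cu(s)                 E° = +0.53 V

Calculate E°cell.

+0.66 V

Of the two couples in this cell, the one with the more positive reduction potential is reduced at the cathode: here that is Pt²⁺/Pt (+1.19 V); Cu⁺/Cu (+0.53 V) is the anode.
E°cell = E°(cathode) − E°(anode) = +1.19 − (+0.53) = +0.66 V.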